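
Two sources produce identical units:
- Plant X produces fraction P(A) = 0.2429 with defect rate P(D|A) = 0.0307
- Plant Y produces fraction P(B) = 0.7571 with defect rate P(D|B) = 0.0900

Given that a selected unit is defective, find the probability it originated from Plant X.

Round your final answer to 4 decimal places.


Let A = from Plant X, D = defective

Given:
- P(A) = 0.2429, P(B) = 0.7571
- P(D|A) = 0.0307, P(D|B) = 0.0900

Step 1: Find P(D)
P(D) = P(D|A)P(A) + P(D|B)P(B)
     = 0.0307 × 0.2429 + 0.0900 × 0.7571
     = 0.00745703 + 0.06813900
     = 0.07559603

Step 2: Apply Bayes' theorem
P(A|D) = P(D|A)P(A) / P(D)
       = 0.00745703 / 0.07559603
       = 0.0986


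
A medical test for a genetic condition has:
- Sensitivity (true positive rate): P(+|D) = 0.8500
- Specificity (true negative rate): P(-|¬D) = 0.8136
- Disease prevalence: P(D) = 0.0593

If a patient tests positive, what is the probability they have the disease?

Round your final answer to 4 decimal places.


Let D = has disease, + = positive test

Given:
- P(D) = 0.0593 (prevalence)
- P(+|D) = 0.8500 (sensitivity)
- P(-|¬D) = 0.8136 (specificity)
- P(+|¬D) = 0.1864 (false positive rate = 1 - specificity)

Step 1: Find P(+)
P(+) = P(+|D)P(D) + P(+|¬D)P(¬D)
     = 0.8500 × 0.0593 + 0.1864 × 0.9407
     = 0.05040500 + 0.17534648
     = 0.22575148

Step 2: Apply Bayes' theorem for P(D|+)
P(D|+) = P(+|D)P(D) / P(+)
       = 0.05040500 / 0.22575148
       = 0.2233


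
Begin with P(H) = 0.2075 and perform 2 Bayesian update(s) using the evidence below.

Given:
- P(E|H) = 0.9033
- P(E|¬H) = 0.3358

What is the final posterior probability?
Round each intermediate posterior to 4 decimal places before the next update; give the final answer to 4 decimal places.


Sequential Bayesian updating:

Initial prior: P(H) = 0.2075

Update 1:
  P(E) = 0.9033 × 0.2075 + 0.3358 × 0.7925 = 0.18743475 + 0.26612150 = 0.45355625
  P(H|E) = 0.18743475 / 0.45355625 = 0.4133

Update 2:
  P(E) = 0.9033 × 0.4133 + 0.3358 × 0.5867 = 0.37333389 + 0.19701386 = 0.57034775
  P(H|E) = 0.37333389 / 0.57034775 = 0.6546

Final posterior: 0.6546


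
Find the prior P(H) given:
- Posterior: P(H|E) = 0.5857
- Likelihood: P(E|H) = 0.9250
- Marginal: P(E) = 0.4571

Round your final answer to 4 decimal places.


From Bayes' theorem: P(H|E) = P(E|H) × P(H) / P(E)

Rearranging for P(H):
P(H) = P(H|E) × P(E) / P(E|H)
     = 0.5857 × 0.4571 / 0.9250
     = 0.26772347 / 0.9250
     = 0.2894


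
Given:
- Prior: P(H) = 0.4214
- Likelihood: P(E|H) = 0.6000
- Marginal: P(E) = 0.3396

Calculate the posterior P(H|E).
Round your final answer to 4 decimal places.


Using Bayes' theorem:

P(H|E) = P(E|H) × P(H) / P(E)
       = 0.6000 × 0.4214 / 0.3396
       = 0.25284000 / 0.3396
       = 0.7445

The evidence strengthens our belief in H.
Prior: 0.4214 → Posterior: 0.7445


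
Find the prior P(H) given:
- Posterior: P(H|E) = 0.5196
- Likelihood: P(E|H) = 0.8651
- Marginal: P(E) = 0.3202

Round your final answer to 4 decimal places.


From Bayes' theorem: P(H|E) = P(E|H) × P(H) / P(E)

Rearranging for P(H):
P(H) = P(H|E) × P(E) / P(E|H)
     = 0.5196 × 0.3202 / 0.8651
     = 0.16637592 / 0.8651
     = 0.1923


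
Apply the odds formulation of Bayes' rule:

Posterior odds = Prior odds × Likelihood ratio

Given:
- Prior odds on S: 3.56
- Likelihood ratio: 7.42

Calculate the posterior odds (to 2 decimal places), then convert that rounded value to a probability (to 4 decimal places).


Step 1: Calculate posterior odds
Posterior odds = Prior odds × LR
               = 3.56 × 7.42
               = 26.42

Step 2: Convert to probability
P(S|E) = Posterior odds / (1 + Posterior odds)
       = 26.42 / (1 + 26.42)
       = 26.42 / 27.42
       = 0.9635

The evidence increased P(S) from 0.7807 to 0.9635.


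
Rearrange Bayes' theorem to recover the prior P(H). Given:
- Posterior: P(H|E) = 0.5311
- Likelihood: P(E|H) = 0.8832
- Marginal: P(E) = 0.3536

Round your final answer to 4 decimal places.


From Bayes' theorem: P(H|E) = P(E|H) × P(H) / P(E)

Rearranging for P(H):
P(H) = P(H|E) × P(E) / P(E|H)
     = 0.5311 × 0.3536 / 0.8832
     = 0.18779696 / 0.8832
     = 0.2126


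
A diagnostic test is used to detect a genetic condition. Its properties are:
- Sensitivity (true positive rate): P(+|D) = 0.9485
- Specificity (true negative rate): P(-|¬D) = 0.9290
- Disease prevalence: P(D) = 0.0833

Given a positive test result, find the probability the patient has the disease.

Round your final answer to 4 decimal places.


Let D = has disease, + = positive test

Given:
- P(D) = 0.0833 (prevalence)
- P(+|D) = 0.9485 (sensitivity)
- P(-|¬D) = 0.9290 (specificity)
- P(+|¬D) = 0.0710 (false positive rate = 1 - specificity)

Step 1: Find P(+)
P(+) = P(+|D)P(D) + P(+|¬D)P(¬D)
     = 0.9485 × 0.0833 + 0.0710 × 0.9167
     = 0.07901005 + 0.06508570
     = 0.14409575

Step 2: Apply Bayes' theorem for P(D|+)
P(D|+) = P(+|D)P(D) / P(+)
       = 0.07901005 / 0.14409575
       = 0.5483


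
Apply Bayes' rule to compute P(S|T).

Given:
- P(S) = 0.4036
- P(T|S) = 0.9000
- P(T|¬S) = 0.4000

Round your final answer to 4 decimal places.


Bayes' theorem: P(S|T) = P(T|S) × P(S) / P(T)

Step 1: Calculate P(T) using law of total probability
P(T) = P(T|S)P(S) + P(T|¬S)P(¬S)
     = 0.9000 × 0.4036 + 0.4000 × 0.5964
     = 0.36324000 + 0.23856000
     = 0.60180000

Step 2: Apply Bayes' theorem
P(S|T) = P(T|S) × P(S) / P(T)
       = 0.36324000 / 0.60180000
       = 0.6036


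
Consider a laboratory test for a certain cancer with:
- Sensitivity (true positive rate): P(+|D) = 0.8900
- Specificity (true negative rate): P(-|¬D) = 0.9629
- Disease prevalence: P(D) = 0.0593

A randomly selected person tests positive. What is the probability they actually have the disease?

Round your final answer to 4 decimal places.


Let D = has disease, + = positive test

Given:
- P(D) = 0.0593 (prevalence)
- P(+|D) = 0.8900 (sensitivity)
- P(-|¬D) = 0.9629 (specificity)
- P(+|¬D) = 0.0371 (false positive rate = 1 - specificity)

Step 1: Find P(+)
P(+) = P(+|D)P(D) + P(+|¬D)P(¬D)
     = 0.8900 × 0.0593 + 0.0371 × 0.9407
     = 0.05277700 + 0.03489997
     = 0.08767697

Step 2: Apply Bayes' theorem for P(D|+)
P(D|+) = P(+|D)P(D) / P(+)
       = 0.05277700 / 0.08767697
       = 0.6019


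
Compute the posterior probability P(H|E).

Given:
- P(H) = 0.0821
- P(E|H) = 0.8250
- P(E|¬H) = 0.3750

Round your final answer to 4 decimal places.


Bayes' theorem: P(H|E) = P(E|H) × P(H) / P(E)

Step 1: Calculate P(E) using law of total probability
P(E) = P(E|H)P(H) + P(E|¬H)P(¬H)
     = 0.8250 × 0.0821 + 0.3750 × 0.9179
     = 0.06773250 + 0.34421250
     = 0.41194500

Step 2: Apply Bayes' theorem
P(H|E) = P(E|H) × P(H) / P(E)
       = 0.06773250 / 0.41194500
       = 0.1644


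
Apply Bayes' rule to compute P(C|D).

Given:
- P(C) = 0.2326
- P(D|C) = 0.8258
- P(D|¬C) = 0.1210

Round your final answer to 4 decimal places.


Bayes' theorem: P(C|D) = P(D|C) × P(C) / P(D)

Step 1: Calculate P(D) using law of total probability
P(D) = P(D|C)P(C) + P(D|¬C)P(¬C)
     = 0.8258 × 0.2326 + 0.1210 × 0.7674
     = 0.19208108 + 0.09285540
     = 0.28493648

Step 2: Apply Bayes' theorem
P(C|D) = P(D|C) × P(C) / P(D)
       = 0.19208108 / 0.28493648
       = 0.6741


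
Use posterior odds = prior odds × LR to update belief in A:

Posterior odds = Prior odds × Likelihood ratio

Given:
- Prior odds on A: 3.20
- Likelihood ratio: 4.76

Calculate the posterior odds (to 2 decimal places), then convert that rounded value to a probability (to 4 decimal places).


Step 1: Calculate posterior odds
Posterior odds = Prior odds × LR
               = 3.20 × 4.76
               = 15.23

Step 2: Convert to probability
P(A|E) = Posterior odds / (1 + Posterior odds)
       = 15.23 / (1 + 15.23)
       = 15.23 / 16.23
       = 0.9384

The evidence increased P(A) from 0.7619 to 0.9384.


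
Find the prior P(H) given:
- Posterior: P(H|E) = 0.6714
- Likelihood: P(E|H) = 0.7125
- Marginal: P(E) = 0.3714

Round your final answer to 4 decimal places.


From Bayes' theorem: P(H|E) = P(E|H) × P(H) / P(E)

Rearranging for P(H):
P(H) = P(H|E) × P(E) / P(E|H)
     = 0.6714 × 0.3714 / 0.7125
     = 0.24935796 / 0.7125
     = 0.3500


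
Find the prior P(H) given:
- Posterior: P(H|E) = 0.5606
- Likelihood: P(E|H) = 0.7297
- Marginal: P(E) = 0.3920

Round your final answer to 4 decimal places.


From Bayes' theorem: P(H|E) = P(E|H) × P(H) / P(E)

Rearranging for P(H):
P(H) = P(H|E) × P(E) / P(E|H)
     = 0.5606 × 0.3920 / 0.7297
     = 0.21975520 / 0.7297
     = 0.3012


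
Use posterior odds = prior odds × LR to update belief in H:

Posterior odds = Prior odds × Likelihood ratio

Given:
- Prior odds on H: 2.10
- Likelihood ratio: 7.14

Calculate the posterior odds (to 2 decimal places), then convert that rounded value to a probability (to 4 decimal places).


Step 1: Calculate posterior odds
Posterior odds = Prior odds × LR
               = 2.10 × 7.14
               = 14.99

Step 2: Convert to probability
P(H|E) = Posterior odds / (1 + Posterior odds)
       = 14.99 / (1 + 14.99)
       = 14.99 / 15.99
       = 0.9375

The evidence increased P(H) from 0.6774 to 0.9375.


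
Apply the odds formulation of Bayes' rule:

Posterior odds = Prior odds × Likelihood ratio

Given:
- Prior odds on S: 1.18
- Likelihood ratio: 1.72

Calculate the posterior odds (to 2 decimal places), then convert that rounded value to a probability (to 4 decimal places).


Step 1: Calculate posterior odds
Posterior odds = Prior odds × LR
               = 1.18 × 1.72
               = 2.03

Step 2: Convert to probability
P(S|E) = Posterior odds / (1 + Posterior odds)
       = 2.03 / (1 + 2.03)
       = 2.03 / 3.03
       = 0.6700

The evidence increased P(S) from 0.5413 to 0.6700.


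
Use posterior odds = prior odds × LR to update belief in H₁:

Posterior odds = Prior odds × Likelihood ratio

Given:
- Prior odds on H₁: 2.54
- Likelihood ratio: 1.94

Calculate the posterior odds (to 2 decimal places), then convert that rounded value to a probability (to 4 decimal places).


Step 1: Calculate posterior odds
Posterior odds = Prior odds × LR
               = 2.54 × 1.94
               = 4.93

Step 2: Convert to probability
P(H₁|E) = Posterior odds / (1 + Posterior odds)
       = 4.93 / (1 + 4.93)
       = 4.93 / 5.93
       = 0.8314

The evidence increased P(H₁) from 0.7175 to 0.8314.


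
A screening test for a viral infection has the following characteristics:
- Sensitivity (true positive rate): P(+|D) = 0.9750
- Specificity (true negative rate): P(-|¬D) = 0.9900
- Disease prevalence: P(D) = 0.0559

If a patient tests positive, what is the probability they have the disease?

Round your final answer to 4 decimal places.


Let D = has disease, + = positive test

Given:
- P(D) = 0.0559 (prevalence)
- P(+|D) = 0.9750 (sensitivity)
- P(-|¬D) = 0.9900 (specificity)
- P(+|¬D) = 0.0100 (false positive rate = 1 - specificity)

Step 1: Find P(+)
P(+) = P(+|D)P(D) + P(+|¬D)P(¬D)
     = 0.9750 × 0.0559 + 0.0100 × 0.9441
     = 0.05450250 + 0.00944100
     = 0.06394350

Step 2: Apply Bayes' theorem for P(D|+)
P(D|+) = P(+|D)P(D) / P(+)
       = 0.05450250 / 0.06394350
       = 0.8524


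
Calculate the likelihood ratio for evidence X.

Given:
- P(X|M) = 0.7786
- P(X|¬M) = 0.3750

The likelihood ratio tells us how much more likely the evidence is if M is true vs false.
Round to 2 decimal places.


Likelihood Ratio (LR) = P(X|M) / P(X|¬M)

LR = 0.7786 / 0.3750
   = 2.08

The evidence is 2.08 times more likely if M is true than if M is false.
Because LR exceeds 1, X is evidence for M.


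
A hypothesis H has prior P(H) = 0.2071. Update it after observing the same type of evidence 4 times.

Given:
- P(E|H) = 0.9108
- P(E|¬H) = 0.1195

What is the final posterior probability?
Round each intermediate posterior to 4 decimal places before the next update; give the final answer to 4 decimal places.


Sequential Bayesian updating:

Initial prior: P(H) = 0.2071

Update 1:
  P(E) = 0.9108 × 0.2071 + 0.1195 × 0.7929 = 0.18862668 + 0.09475155 = 0.28337823
  P(H|E) = 0.18862668 / 0.28337823 = 0.6656

Update 2:
  P(E) = 0.9108 × 0.6656 + 0.1195 × 0.3344 = 0.60622848 + 0.03996080 = 0.64618928
  P(H|E) = 0.60622848 / 0.64618928 = 0.9382

Update 3:
  P(E) = 0.9108 × 0.9382 + 0.1195 × 0.0618 = 0.85451256 + 0.00738510 = 0.86189766
  P(H|E) = 0.85451256 / 0.86189766 = 0.9914

Update 4:
  P(E) = 0.9108 × 0.9914 + 0.1195 × 0.0086 = 0.90296712 + 0.00102770 = 0.90399482
  P(H|E) = 0.90296712 / 0.90399482 = 0.9989

Final posterior: 0.9989


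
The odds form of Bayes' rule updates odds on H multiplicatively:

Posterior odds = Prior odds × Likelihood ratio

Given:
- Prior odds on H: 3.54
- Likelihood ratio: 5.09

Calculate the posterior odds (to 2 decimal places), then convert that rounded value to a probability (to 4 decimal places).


Step 1: Calculate posterior odds
Posterior odds = Prior odds × LR
               = 3.54 × 5.09
               = 18.02

Step 2: Convert to probability
P(H|E) = Posterior odds / (1 + Posterior odds)
       = 18.02 / (1 + 18.02)
       = 18.02 / 19.02
       = 0.9474

The evidence increased P(H) from 0.7797 to 0.9474.


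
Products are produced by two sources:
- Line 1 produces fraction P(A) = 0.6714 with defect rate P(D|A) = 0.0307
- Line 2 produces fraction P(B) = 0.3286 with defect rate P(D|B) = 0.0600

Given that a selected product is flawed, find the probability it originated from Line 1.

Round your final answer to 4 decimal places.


Let A = from Line 1, D = flawed

Given:
- P(A) = 0.6714, P(B) = 0.3286
- P(D|A) = 0.0307, P(D|B) = 0.0600

Step 1: Find P(D)
P(D) = P(D|A)P(A) + P(D|B)P(B)
     = 0.0307 × 0.6714 + 0.0600 × 0.3286
     = 0.02061198 + 0.01971600
     = 0.04032798

Step 2: Apply Bayes' theorem
P(A|D) = P(D|A)P(A) / P(D)
       = 0.02061198 / 0.04032798
       = 0.5111


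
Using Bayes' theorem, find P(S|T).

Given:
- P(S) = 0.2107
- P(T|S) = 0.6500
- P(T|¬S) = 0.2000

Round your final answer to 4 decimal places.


Bayes' theorem: P(S|T) = P(T|S) × P(S) / P(T)

Step 1: Calculate P(T) using law of total probability
P(T) = P(T|S)P(S) + P(T|¬S)P(¬S)
     = 0.6500 × 0.2107 + 0.2000 × 0.7893
     = 0.13695500 + 0.15786000
     = 0.29481500

Step 2: Apply Bayes' theorem
P(S|T) = P(T|S) × P(S) / P(T)
       = 0.13695500 / 0.29481500
       = 0.4645


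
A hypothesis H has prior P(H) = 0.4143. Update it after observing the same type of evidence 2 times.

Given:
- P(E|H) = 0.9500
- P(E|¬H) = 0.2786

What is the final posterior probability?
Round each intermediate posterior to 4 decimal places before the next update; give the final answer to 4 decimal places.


Sequential Bayesian updating:

Initial prior: P(H) = 0.4143

Update 1:
  P(E) = 0.9500 × 0.4143 + 0.2786 × 0.5857 = 0.39358500 + 0.16317602 = 0.55676102
  P(H|E) = 0.39358500 / 0.55676102 = 0.7069

Update 2:
  P(E) = 0.9500 × 0.7069 + 0.2786 × 0.2931 = 0.67155500 + 0.08165766 = 0.75321266
  P(H|E) = 0.67155500 / 0.75321266 = 0.8916

Final posterior: 0.8916


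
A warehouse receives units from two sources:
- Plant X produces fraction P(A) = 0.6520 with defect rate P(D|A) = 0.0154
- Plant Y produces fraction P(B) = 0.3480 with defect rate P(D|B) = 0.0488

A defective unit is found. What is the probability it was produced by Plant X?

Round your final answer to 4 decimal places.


Let A = from Plant X, D = defective

Given:
- P(A) = 0.6520, P(B) = 0.3480
- P(D|A) = 0.0154, P(D|B) = 0.0488

Step 1: Find P(D)
P(D) = P(D|A)P(A) + P(D|B)P(B)
     = 0.0154 × 0.6520 + 0.0488 × 0.3480
     = 0.01004080 + 0.01698240
     = 0.02702320

Step 2: Apply Bayes' theorem
P(A|D) = P(D|A)P(A) / P(D)
       = 0.01004080 / 0.02702320
       = 0.3716


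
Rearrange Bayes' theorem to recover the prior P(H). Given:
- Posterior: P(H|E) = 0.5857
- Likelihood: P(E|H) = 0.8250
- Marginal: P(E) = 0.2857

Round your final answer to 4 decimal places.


From Bayes' theorem: P(H|E) = P(E|H) × P(H) / P(E)

Rearranging for P(H):
P(H) = P(H|E) × P(E) / P(E|H)
     = 0.5857 × 0.2857 / 0.8250
     = 0.16733449 / 0.8250
     = 0.2028


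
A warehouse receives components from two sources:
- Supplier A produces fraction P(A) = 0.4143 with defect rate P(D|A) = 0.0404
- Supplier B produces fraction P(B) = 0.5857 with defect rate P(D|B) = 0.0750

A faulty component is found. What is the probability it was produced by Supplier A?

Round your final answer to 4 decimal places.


Let A = from Supplier A, D = faulty

Given:
- P(A) = 0.4143, P(B) = 0.5857
- P(D|A) = 0.0404, P(D|B) = 0.0750

Step 1: Find P(D)
P(D) = P(D|A)P(A) + P(D|B)P(B)
     = 0.0404 × 0.4143 + 0.0750 × 0.5857
     = 0.01673772 + 0.04392750
     = 0.06066522

Step 2: Apply Bayes' theorem
P(A|D) = P(D|A)P(A) / P(D)
       = 0.01673772 / 0.06066522
       = 0.2759


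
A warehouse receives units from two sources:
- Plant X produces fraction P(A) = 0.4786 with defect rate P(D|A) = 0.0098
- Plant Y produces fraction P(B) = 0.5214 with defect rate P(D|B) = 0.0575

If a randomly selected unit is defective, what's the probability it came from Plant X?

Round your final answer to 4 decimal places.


Let A = from Plant X, D = defective

Given:
- P(A) = 0.4786, P(B) = 0.5214
- P(D|A) = 0.0098, P(D|B) = 0.0575

Step 1: Find P(D)
P(D) = P(D|A)P(A) + P(D|B)P(B)
     = 0.0098 × 0.4786 + 0.0575 × 0.5214
     = 0.00469028 + 0.02998050
     = 0.03467078

Step 2: Apply Bayes' theorem
P(A|D) = P(D|A)P(A) / P(D)
       = 0.00469028 / 0.03467078
       = 0.1353


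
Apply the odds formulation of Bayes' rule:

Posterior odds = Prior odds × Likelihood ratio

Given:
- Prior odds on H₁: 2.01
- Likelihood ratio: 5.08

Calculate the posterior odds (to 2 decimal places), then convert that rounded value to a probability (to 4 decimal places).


Step 1: Calculate posterior odds
Posterior odds = Prior odds × LR
               = 2.01 × 5.08
               = 10.21

Step 2: Convert to probability
P(H₁|E) = Posterior odds / (1 + Posterior odds)
       = 10.21 / (1 + 10.21)
       = 10.21 / 11.21
       = 0.9108

The evidence increased P(H₁) from 0.6678 to 0.9108.


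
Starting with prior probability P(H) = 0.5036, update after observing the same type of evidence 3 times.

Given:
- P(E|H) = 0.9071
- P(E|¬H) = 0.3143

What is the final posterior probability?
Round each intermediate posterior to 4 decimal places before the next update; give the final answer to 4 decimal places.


Sequential Bayesian updating:

Initial prior: P(H) = 0.5036

Update 1:
  P(E) = 0.9071 × 0.5036 + 0.3143 × 0.4964 = 0.45681556 + 0.15601852 = 0.61283408
  P(H|E) = 0.45681556 / 0.61283408 = 0.7454

Update 2:
  P(E) = 0.9071 × 0.7454 + 0.3143 × 0.2546 = 0.67615234 + 0.08002078 = 0.75617312
  P(H|E) = 0.67615234 / 0.75617312 = 0.8942

Update 3:
  P(E) = 0.9071 × 0.8942 + 0.3143 × 0.1058 = 0.81112882 + 0.03325294 = 0.84438176
  P(H|E) = 0.81112882 / 0.84438176 = 0.9606

Final posterior: 0.9606


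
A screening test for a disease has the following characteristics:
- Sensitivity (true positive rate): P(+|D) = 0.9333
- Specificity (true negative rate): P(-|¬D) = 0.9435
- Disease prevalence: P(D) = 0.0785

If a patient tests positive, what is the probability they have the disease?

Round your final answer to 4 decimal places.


Let D = has disease, + = positive test

Given:
- P(D) = 0.0785 (prevalence)
- P(+|D) = 0.9333 (sensitivity)
- P(-|¬D) = 0.9435 (specificity)
- P(+|¬D) = 0.0565 (false positive rate = 1 - specificity)

Step 1: Find P(+)
P(+) = P(+|D)P(D) + P(+|¬D)P(¬D)
     = 0.9333 × 0.0785 + 0.0565 × 0.9215
     = 0.07326405 + 0.05206475
     = 0.12532880

Step 2: Apply Bayes' theorem for P(D|+)
P(D|+) = P(+|D)P(D) / P(+)
       = 0.07326405 / 0.12532880
       = 0.5846


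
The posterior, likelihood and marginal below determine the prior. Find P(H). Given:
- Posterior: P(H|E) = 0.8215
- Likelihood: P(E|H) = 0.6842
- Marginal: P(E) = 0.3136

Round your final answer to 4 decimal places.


From Bayes' theorem: P(H|E) = P(E|H) × P(H) / P(E)

Rearranging for P(H):
P(H) = P(H|E) × P(E) / P(E|H)
     = 0.8215 × 0.3136 / 0.6842
     = 0.25762240 / 0.6842
     = 0.3765


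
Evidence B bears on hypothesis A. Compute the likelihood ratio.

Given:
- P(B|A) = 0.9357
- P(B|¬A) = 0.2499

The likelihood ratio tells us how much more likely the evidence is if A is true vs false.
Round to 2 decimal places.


Likelihood Ratio (LR) = P(B|A) / P(B|¬A)

LR = 0.9357 / 0.2499
   = 3.74

The evidence is 3.74 times more likely if A is true than if A is false.
Since LR > 1, the evidence supports A over ¬A.


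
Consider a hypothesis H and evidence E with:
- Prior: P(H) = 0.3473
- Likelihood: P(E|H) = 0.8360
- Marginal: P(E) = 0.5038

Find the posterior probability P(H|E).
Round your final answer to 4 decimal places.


Using Bayes' theorem:

P(H|E) = P(E|H) × P(H) / P(E)
       = 0.8360 × 0.3473 / 0.5038
       = 0.29034280 / 0.5038
       = 0.5763

The evidence strengthens our belief in H.
Prior: 0.3473 → Posterior: 0.5763


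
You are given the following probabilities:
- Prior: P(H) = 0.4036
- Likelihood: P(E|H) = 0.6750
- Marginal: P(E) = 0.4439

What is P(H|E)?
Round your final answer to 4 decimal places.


Using Bayes' theorem:

P(H|E) = P(E|H) × P(H) / P(E)
       = 0.6750 × 0.4036 / 0.4439
       = 0.27243000 / 0.4439
       = 0.6137

The evidence strengthens our belief in H.
Prior: 0.4036 → Posterior: 0.6137


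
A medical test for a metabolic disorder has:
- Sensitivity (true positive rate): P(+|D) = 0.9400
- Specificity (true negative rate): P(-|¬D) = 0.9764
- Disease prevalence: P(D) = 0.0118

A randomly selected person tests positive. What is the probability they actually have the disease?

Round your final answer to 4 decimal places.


Let D = has disease, + = positive test

Given:
- P(D) = 0.0118 (prevalence)
- P(+|D) = 0.9400 (sensitivity)
- P(-|¬D) = 0.9764 (specificity)
- P(+|¬D) = 0.0236 (false positive rate = 1 - specificity)

Step 1: Find P(+)
P(+) = P(+|D)P(D) + P(+|¬D)P(¬D)
     = 0.9400 × 0.0118 + 0.0236 × 0.9882
     = 0.01109200 + 0.02332152
     = 0.03441352

Step 2: Apply Bayes' theorem for P(D|+)
P(D|+) = P(+|D)P(D) / P(+)
       = 0.01109200 / 0.03441352
       = 0.3223


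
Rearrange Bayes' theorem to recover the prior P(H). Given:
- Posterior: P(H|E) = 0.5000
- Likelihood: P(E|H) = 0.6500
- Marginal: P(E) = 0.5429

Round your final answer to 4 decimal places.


From Bayes' theorem: P(H|E) = P(E|H) × P(H) / P(E)

Rearranging for P(H):
P(H) = P(H|E) × P(E) / P(E|H)
     = 0.5000 × 0.5429 / 0.6500
     = 0.27145000 / 0.6500
     = 0.4176


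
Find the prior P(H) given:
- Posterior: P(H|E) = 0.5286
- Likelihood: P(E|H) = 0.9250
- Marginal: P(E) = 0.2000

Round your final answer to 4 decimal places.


From Bayes' theorem: P(H|E) = P(E|H) × P(H) / P(E)

Rearranging for P(H):
P(H) = P(H|E) × P(E) / P(E|H)
     = 0.5286 × 0.2000 / 0.9250
     = 0.10572000 / 0.9250
     = 0.1143


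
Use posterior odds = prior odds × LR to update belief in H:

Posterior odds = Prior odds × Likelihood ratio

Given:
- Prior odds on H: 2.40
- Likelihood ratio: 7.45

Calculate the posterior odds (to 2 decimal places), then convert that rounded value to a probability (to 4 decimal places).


Step 1: Calculate posterior odds
Posterior odds = Prior odds × LR
               = 2.40 × 7.45
               = 17.88

Step 2: Convert to probability
P(H|E) = Posterior odds / (1 + Posterior odds)
       = 17.88 / (1 + 17.88)
       = 17.88 / 18.88
       = 0.9470

The evidence increased P(H) from 0.7059 to 0.9470.


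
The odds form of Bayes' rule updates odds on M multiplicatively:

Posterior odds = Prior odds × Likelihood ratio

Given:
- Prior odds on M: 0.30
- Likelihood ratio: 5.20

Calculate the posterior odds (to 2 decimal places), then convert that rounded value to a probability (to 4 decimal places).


Step 1: Calculate posterior odds
Posterior odds = Prior odds × LR
               = 0.30 × 5.20
               = 1.56

Step 2: Convert to probability
P(M|E) = Posterior odds / (1 + Posterior odds)
       = 1.56 / (1 + 1.56)
       = 1.56 / 2.56
       = 0.6094

The evidence increased P(M) from 0.2308 to 0.6094.


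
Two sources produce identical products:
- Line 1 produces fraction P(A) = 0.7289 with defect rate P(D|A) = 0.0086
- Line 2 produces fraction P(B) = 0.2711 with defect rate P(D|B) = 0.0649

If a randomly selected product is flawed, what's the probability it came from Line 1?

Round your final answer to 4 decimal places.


Let A = from Line 1, D = flawed

Given:
- P(A) = 0.7289, P(B) = 0.2711
- P(D|A) = 0.0086, P(D|B) = 0.0649

Step 1: Find P(D)
P(D) = P(D|A)P(A) + P(D|B)P(B)
     = 0.0086 × 0.7289 + 0.0649 × 0.2711
     = 0.00626854 + 0.01759439
     = 0.02386293

Step 2: Apply Bayes' theorem
P(A|D) = P(D|A)P(A) / P(D)
       = 0.00626854 / 0.02386293
       = 0.2627


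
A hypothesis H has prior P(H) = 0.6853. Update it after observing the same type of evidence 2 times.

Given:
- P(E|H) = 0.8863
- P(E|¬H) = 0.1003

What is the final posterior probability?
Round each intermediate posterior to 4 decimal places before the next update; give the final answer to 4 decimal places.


Sequential Bayesian updating:

Initial prior: P(H) = 0.6853

Update 1:
  P(E) = 0.8863 × 0.6853 + 0.1003 × 0.3147 = 0.60738139 + 0.03156441 = 0.63894580
  P(H|E) = 0.60738139 / 0.63894580 = 0.9506

Update 2:
  P(E) = 0.8863 × 0.9506 + 0.1003 × 0.0494 = 0.84251678 + 0.00495482 = 0.84747160
  P(H|E) = 0.84251678 / 0.84747160 = 0.9942

Final posterior: 0.9942


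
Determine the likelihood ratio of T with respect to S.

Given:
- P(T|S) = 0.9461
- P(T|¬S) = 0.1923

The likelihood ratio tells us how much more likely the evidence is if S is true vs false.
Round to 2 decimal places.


Likelihood Ratio (LR) = P(T|S) / P(T|¬S)

LR = 0.9461 / 0.1923
   = 4.92

The evidence is 4.92 times more likely if S is true than if S is false.
Since LR > 1, the evidence supports S over ¬S.


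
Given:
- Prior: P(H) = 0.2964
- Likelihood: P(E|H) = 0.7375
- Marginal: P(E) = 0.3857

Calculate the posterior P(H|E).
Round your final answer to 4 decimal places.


Using Bayes' theorem:

P(H|E) = P(E|H) × P(H) / P(E)
       = 0.7375 × 0.2964 / 0.3857
       = 0.21859500 / 0.3857
       = 0.5667

The evidence strengthens our belief in H.
Prior: 0.2964 → Posterior: 0.5667


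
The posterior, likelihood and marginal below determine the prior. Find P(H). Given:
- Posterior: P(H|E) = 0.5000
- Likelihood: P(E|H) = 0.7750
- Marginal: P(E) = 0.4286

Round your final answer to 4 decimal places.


From Bayes' theorem: P(H|E) = P(E|H) × P(H) / P(E)

Rearranging for P(H):
P(H) = P(H|E) × P(E) / P(E|H)
     = 0.5000 × 0.4286 / 0.7750
     = 0.21430000 / 0.7750
     = 0.2765


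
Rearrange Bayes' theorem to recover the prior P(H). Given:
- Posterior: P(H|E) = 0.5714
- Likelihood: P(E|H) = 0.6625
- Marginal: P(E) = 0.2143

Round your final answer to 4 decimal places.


From Bayes' theorem: P(H|E) = P(E|H) × P(H) / P(E)

Rearranging for P(H):
P(H) = P(H|E) × P(E) / P(E|H)
     = 0.5714 × 0.2143 / 0.6625
     = 0.12245102 / 0.6625
     = 0.1848


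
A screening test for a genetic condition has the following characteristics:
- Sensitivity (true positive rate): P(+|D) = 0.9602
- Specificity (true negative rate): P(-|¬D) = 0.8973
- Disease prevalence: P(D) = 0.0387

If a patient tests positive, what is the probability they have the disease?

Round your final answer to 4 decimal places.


Let D = has disease, + = positive test

Given:
- P(D) = 0.0387 (prevalence)
- P(+|D) = 0.9602 (sensitivity)
- P(-|¬D) = 0.8973 (specificity)
- P(+|¬D) = 0.1027 (false positive rate = 1 - specificity)

Step 1: Find P(+)
P(+) = P(+|D)P(D) + P(+|¬D)P(¬D)
     = 0.9602 × 0.0387 + 0.1027 × 0.9613
     = 0.03715974 + 0.09872551
     = 0.13588525

Step 2: Apply Bayes' theorem for P(D|+)
P(D|+) = P(+|D)P(D) / P(+)
       = 0.03715974 / 0.13588525
       = 0.2735


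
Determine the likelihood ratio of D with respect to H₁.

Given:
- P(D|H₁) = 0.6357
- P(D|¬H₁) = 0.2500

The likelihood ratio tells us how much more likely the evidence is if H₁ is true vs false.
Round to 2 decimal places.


Likelihood Ratio (LR) = P(D|H₁) / P(D|¬H₁)

LR = 0.6357 / 0.2500
   = 2.54

The evidence is 2.54 times more likely if H₁ is true than if H₁ is false.
Since LR > 1, the evidence supports H₁ over ¬H₁.


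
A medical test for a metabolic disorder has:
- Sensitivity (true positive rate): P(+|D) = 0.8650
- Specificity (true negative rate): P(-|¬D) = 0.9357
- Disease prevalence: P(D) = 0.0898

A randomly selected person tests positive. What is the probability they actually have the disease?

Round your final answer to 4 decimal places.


Let D = has disease, + = positive test

Given:
- P(D) = 0.0898 (prevalence)
- P(+|D) = 0.8650 (sensitivity)
- P(-|¬D) = 0.9357 (specificity)
- P(+|¬D) = 0.0643 (false positive rate = 1 - specificity)

Step 1: Find P(+)
P(+) = P(+|D)P(D) + P(+|¬D)P(¬D)
     = 0.8650 × 0.0898 + 0.0643 × 0.9102
     = 0.07767700 + 0.05852586
     = 0.13620286

Step 2: Apply Bayes' theorem for P(D|+)
P(D|+) = P(+|D)P(D) / P(+)
       = 0.07767700 / 0.13620286
       = 0.5703


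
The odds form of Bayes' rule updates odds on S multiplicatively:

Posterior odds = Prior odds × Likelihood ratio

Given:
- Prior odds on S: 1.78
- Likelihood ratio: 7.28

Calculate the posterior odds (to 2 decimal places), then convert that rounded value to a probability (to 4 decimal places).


Step 1: Calculate posterior odds
Posterior odds = Prior odds × LR
               = 1.78 × 7.28
               = 12.96

Step 2: Convert to probability
P(S|E) = Posterior odds / (1 + Posterior odds)
       = 12.96 / (1 + 12.96)
       = 12.96 / 13.96
       = 0.9284

The evidence increased P(S) from 0.6403 to 0.9284.


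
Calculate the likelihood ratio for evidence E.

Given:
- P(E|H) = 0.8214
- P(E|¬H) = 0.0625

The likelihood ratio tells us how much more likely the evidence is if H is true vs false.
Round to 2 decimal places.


Likelihood Ratio (LR) = P(E|H) / P(E|¬H)

LR = 0.8214 / 0.0625
   = 13.14

The evidence is 13.14 times more likely if H is true than if H is false.
Because LR exceeds 1, E is evidence for H.


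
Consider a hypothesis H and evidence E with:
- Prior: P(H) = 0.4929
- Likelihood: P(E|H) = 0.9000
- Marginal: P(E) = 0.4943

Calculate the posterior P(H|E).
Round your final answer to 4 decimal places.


Using Bayes' theorem:

P(H|E) = P(E|H) × P(H) / P(E)
       = 0.9000 × 0.4929 / 0.4943
       = 0.44361000 / 0.4943
       = 0.8975

The evidence strengthens our belief in H.
Prior: 0.4929 → Posterior: 0.8975


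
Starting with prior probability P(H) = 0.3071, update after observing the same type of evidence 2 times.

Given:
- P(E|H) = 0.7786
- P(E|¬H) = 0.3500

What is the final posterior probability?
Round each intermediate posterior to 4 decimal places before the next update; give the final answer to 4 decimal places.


Sequential Bayesian updating:

Initial prior: P(H) = 0.3071

Update 1:
  P(E) = 0.7786 × 0.3071 + 0.3500 × 0.6929 = 0.23910806 + 0.24251500 = 0.48162306
  P(H|E) = 0.23910806 / 0.48162306 = 0.4965

Update 2:
  P(E) = 0.7786 × 0.4965 + 0.3500 × 0.5035 = 0.38657490 + 0.17622500 = 0.56279990
  P(H|E) = 0.38657490 / 0.56279990 = 0.6869

Final posterior: 0.6869


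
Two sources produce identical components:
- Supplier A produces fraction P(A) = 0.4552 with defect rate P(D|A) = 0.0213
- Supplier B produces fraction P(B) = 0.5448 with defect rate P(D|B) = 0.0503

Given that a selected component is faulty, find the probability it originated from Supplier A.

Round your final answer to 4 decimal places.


Let A = from Supplier A, D = faulty

Given:
- P(A) = 0.4552, P(B) = 0.5448
- P(D|A) = 0.0213, P(D|B) = 0.0503

Step 1: Find P(D)
P(D) = P(D|A)P(A) + P(D|B)P(B)
     = 0.0213 × 0.4552 + 0.0503 × 0.5448
     = 0.00969576 + 0.02740344
     = 0.03709920

Step 2: Apply Bayes' theorem
P(A|D) = P(D|A)P(A) / P(D)
       = 0.00969576 / 0.03709920
       = 0.2613


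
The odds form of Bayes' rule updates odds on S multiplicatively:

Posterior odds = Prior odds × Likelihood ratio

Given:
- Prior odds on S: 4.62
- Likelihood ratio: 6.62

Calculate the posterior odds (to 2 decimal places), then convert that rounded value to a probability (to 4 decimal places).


Step 1: Calculate posterior odds
Posterior odds = Prior odds × LR
               = 4.62 × 6.62
               = 30.58

Step 2: Convert to probability
P(S|E) = Posterior odds / (1 + Posterior odds)
       = 30.58 / (1 + 30.58)
       = 30.58 / 31.58
       = 0.9683

The evidence increased P(S) from 0.8221 to 0.9683.


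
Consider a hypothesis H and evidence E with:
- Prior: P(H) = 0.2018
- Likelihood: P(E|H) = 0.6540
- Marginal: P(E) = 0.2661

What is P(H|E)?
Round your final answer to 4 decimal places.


Using Bayes' theorem:

P(H|E) = P(E|H) × P(H) / P(E)
       = 0.6540 × 0.2018 / 0.2661
       = 0.13197720 / 0.2661
       = 0.4960

The evidence strengthens our belief in H.
Prior: 0.2018 → Posterior: 0.4960


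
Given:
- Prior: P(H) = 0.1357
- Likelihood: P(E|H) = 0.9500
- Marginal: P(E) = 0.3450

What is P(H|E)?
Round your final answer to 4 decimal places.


Using Bayes' theorem:

P(H|E) = P(E|H) × P(H) / P(E)
       = 0.9500 × 0.1357 / 0.3450
       = 0.12891500 / 0.3450
       = 0.3737

The evidence strengthens our belief in H.
Prior: 0.1357 → Posterior: 0.3737


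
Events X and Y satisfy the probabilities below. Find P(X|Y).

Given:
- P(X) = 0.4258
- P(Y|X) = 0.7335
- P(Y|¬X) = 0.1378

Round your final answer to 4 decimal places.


Bayes' theorem: P(X|Y) = P(Y|X) × P(X) / P(Y)

Step 1: Calculate P(Y) using law of total probability
P(Y) = P(Y|X)P(X) + P(Y|¬X)P(¬X)
     = 0.7335 × 0.4258 + 0.1378 × 0.5742
     = 0.31232430 + 0.07912476
     = 0.39144906

Step 2: Apply Bayes' theorem
P(X|Y) = P(Y|X) × P(X) / P(Y)
       = 0.31232430 / 0.39144906
       = 0.7979


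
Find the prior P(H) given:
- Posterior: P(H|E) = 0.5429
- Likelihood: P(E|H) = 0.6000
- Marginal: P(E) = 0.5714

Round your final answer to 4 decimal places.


From Bayes' theorem: P(H|E) = P(E|H) × P(H) / P(E)

Rearranging for P(H):
P(H) = P(H|E) × P(E) / P(E|H)
     = 0.5429 × 0.5714 / 0.6000
     = 0.31021306 / 0.6000
     = 0.5170


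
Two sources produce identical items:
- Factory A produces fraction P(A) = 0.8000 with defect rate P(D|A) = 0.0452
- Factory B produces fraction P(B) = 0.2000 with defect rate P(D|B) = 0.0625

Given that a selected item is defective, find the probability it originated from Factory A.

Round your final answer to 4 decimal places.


Let A = from Factory A, D = defective

Given:
- P(A) = 0.8000, P(B) = 0.2000
- P(D|A) = 0.0452, P(D|B) = 0.0625

Step 1: Find P(D)
P(D) = P(D|A)P(A) + P(D|B)P(B)
     = 0.0452 × 0.8000 + 0.0625 × 0.2000
     = 0.03616000 + 0.01250000
     = 0.04866000

Step 2: Apply Bayes' theorem
P(A|D) = P(D|A)P(A) / P(D)
       = 0.03616000 / 0.04866000
       = 0.7431


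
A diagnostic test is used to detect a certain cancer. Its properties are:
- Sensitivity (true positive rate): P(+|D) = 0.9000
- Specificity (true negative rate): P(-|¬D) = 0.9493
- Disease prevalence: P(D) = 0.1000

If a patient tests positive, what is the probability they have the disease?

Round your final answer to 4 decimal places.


Let D = has disease, + = positive test

Given:
- P(D) = 0.1000 (prevalence)
- P(+|D) = 0.9000 (sensitivity)
- P(-|¬D) = 0.9493 (specificity)
- P(+|¬D) = 0.0507 (false positive rate = 1 - specificity)

Step 1: Find P(+)
P(+) = P(+|D)P(D) + P(+|¬D)P(¬D)
     = 0.9000 × 0.1000 + 0.0507 × 0.9000
     = 0.09000000 + 0.04563000
     = 0.13563000

Step 2: Apply Bayes' theorem for P(D|+)
P(D|+) = P(+|D)P(D) / P(+)
       = 0.09000000 / 0.13563000
       = 0.6636


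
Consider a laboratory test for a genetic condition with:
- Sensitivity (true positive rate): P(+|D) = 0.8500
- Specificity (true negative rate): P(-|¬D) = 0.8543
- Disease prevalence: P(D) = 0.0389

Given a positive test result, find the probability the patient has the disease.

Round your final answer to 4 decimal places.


Let D = has disease, + = positive test

Given:
- P(D) = 0.0389 (prevalence)
- P(+|D) = 0.8500 (sensitivity)
- P(-|¬D) = 0.8543 (specificity)
- P(+|¬D) = 0.1457 (false positive rate = 1 - specificity)

Step 1: Find P(+)
P(+) = P(+|D)P(D) + P(+|¬D)P(¬D)
     = 0.8500 × 0.0389 + 0.1457 × 0.9611
     = 0.03306500 + 0.14003227
     = 0.17309727

Step 2: Apply Bayes' theorem for P(D|+)
P(D|+) = P(+|D)P(D) / P(+)
       = 0.03306500 / 0.17309727
       = 0.1910


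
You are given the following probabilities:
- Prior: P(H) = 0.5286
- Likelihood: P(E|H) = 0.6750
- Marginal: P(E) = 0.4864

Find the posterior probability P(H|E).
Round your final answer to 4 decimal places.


Using Bayes' theorem:

P(H|E) = P(E|H) × P(H) / P(E)
       = 0.6750 × 0.5286 / 0.4864
       = 0.35680500 / 0.4864
       = 0.7336

The evidence strengthens our belief in H.
Prior: 0.5286 → Posterior: 0.7336


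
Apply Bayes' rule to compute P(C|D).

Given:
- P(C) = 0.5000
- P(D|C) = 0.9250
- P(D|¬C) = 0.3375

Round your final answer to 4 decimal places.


Bayes' theorem: P(C|D) = P(D|C) × P(C) / P(D)

Step 1: Calculate P(D) using law of total probability
P(D) = P(D|C)P(C) + P(D|¬C)P(¬C)
     = 0.9250 × 0.5000 + 0.3375 × 0.5000
     = 0.46250000 + 0.16875000
     = 0.63125000

Step 2: Apply Bayes' theorem
P(C|D) = P(D|C) × P(C) / P(D)
       = 0.46250000 / 0.63125000
       = 0.7327


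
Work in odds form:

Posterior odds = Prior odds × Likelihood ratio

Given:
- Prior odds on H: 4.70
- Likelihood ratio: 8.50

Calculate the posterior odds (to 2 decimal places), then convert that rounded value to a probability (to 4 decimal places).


Step 1: Calculate posterior odds
Posterior odds = Prior odds × LR
               = 4.70 × 8.50
               = 39.95

Step 2: Convert to probability
P(H|E) = Posterior odds / (1 + Posterior odds)
       = 39.95 / (1 + 39.95)
       = 39.95 / 40.95
       = 0.9756

The evidence increased P(H) from 0.8246 to 0.9756.


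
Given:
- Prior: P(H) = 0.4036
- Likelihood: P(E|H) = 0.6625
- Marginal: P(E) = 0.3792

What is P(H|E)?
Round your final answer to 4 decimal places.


Using Bayes' theorem:

P(H|E) = P(E|H) × P(H) / P(E)
       = 0.6625 × 0.4036 / 0.3792
       = 0.26738500 / 0.3792
       = 0.7051

The evidence strengthens our belief in H.
Prior: 0.4036 → Posterior: 0.7051


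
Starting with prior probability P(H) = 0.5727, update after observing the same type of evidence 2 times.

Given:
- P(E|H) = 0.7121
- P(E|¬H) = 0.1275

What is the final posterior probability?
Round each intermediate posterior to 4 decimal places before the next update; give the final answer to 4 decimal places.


Sequential Bayesian updating:

Initial prior: P(H) = 0.5727

Update 1:
  P(E) = 0.7121 × 0.5727 + 0.1275 × 0.4273 = 0.40781967 + 0.05448075 = 0.46230042
  P(H|E) = 0.40781967 / 0.46230042 = 0.8822

Update 2:
  P(E) = 0.7121 × 0.8822 + 0.1275 × 0.1178 = 0.62821462 + 0.01501950 = 0.64323412
  P(H|E) = 0.62821462 / 0.64323412 = 0.9767

Final posterior: 0.9767


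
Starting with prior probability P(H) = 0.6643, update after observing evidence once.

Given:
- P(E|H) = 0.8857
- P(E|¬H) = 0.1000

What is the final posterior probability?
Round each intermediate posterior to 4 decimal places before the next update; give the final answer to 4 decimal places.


Sequential Bayesian updating:

Initial prior: P(H) = 0.6643

Update 1:
  P(E) = 0.8857 × 0.6643 + 0.1000 × 0.3357 = 0.58837051 + 0.03357000 = 0.62194051
  P(H|E) = 0.58837051 / 0.62194051 = 0.9460

Final posterior: 0.9460


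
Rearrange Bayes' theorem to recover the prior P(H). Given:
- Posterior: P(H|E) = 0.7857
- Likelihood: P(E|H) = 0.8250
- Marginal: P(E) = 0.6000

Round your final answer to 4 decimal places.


From Bayes' theorem: P(H|E) = P(E|H) × P(H) / P(E)

Rearranging for P(H):
P(H) = P(H|E) × P(E) / P(E|H)
     = 0.7857 × 0.6000 / 0.8250
     = 0.47142000 / 0.8250
     = 0.5714
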